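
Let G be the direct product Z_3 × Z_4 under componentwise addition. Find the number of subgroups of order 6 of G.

1

|G| = 12 and 6 | 12, so subgroups of order 6 are possible by Lagrange.
The subgroups of order 6 are: {(0,0), (0,2), (1,0), (1,2), (2,0), (2,2)}.
So G has 1 subgroup of order 6.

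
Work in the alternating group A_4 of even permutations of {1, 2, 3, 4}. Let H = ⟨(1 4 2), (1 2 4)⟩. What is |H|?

|⟨(1 4 2)⟩| = 3 and |⟨(1 2 4)⟩| = 3, so |H| is a multiple of lcm(3, 3) = 3 and divides |G| = 12.
Closing under the operation: H = {e, (1 2 4), (1 4 2)}, so |H| = 3.

3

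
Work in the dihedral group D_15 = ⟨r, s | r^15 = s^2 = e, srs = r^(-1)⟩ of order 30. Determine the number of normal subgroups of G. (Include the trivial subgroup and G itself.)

5

G has 28 subgroups. Checking conjugation-invariance by order — order 1: 1/1 normal; order 2: 0/15 normal; order 3: 1/1 normal; order 5: 1/1 normal; order 6: 0/5 normal; order 10: 0/3 normal; order 15: 1/1 normal; order 30: 1/1 normal.
Total normal subgroups: 5.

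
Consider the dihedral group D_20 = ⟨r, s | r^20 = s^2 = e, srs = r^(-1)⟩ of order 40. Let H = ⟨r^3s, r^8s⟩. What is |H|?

8

|⟨r^3s⟩| = 2 and |⟨r^8s⟩| = 2, so |H| is a multiple of lcm(2, 2) = 2 and divides |G| = 40.
Closing under the operation: H = {e, r^5, r^10, r^15, r^3s, r^8s, r^13s, r^18s}, so |H| = 8.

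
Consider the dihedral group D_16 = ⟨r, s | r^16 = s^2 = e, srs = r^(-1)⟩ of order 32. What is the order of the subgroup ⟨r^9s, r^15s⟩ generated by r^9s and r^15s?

|⟨r^9s⟩| = 2 and |⟨r^15s⟩| = 2, so |H| is a multiple of lcm(2, 2) = 2 and divides |G| = 32.
Closing under the operation: H = {e, r^2, r^4, r^6, r^8, r^10, r^12, r^14, rs, r^3s, r^5s, r^7s, r^9s, r^11s, r^13s, r^15s}, so |H| = 16.

16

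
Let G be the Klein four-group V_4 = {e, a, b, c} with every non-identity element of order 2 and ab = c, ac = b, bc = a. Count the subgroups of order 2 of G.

|G| = 4 and 2 | 4, so subgroups of order 2 are possible by Lagrange.
The subgroups of order 2 are: {e, a}; {e, b}; {e, c}.
So G has 3 subgroups of order 2.

3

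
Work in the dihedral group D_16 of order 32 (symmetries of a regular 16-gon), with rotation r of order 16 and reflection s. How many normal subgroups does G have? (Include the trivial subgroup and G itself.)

8

G has 36 subgroups. Checking conjugation-invariance by order — order 1: 1/1 normal; order 2: 1/17 normal; order 4: 1/9 normal; order 8: 1/5 normal; order 16: 3/3 normal; order 32: 1/1 normal.
Total normal subgroups: 8.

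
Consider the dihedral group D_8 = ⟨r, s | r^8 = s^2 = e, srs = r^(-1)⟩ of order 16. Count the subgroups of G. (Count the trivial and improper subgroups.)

19

|G| = 16, so by Lagrange every subgroup order divides 16. Divisors: 1, 2, 4, 8, 16.
Subgroups by order — order 1: 1; order 2: 9; order 4: 5; order 8: 3; order 16: 1.
Total: 1 + 9 + 5 + 3 + 1 = 19.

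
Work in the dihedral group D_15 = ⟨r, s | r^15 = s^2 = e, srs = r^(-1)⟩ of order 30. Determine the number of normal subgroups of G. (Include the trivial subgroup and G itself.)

5

G has 28 subgroups. Checking conjugation-invariance by order — order 1: 1/1 normal; order 2: 0/15 normal; order 3: 1/1 normal; order 5: 1/1 normal; order 6: 0/5 normal; order 10: 0/3 normal; order 15: 1/1 normal; order 30: 1/1 normal.
Total normal subgroups: 5.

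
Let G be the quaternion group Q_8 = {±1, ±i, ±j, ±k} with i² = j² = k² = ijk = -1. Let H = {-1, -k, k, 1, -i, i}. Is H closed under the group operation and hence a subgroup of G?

No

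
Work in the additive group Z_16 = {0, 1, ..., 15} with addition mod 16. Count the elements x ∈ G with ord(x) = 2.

In a cyclic group of order 16, the number of elements of order d (for d | 16) is φ(d).
φ(2) = 1.

1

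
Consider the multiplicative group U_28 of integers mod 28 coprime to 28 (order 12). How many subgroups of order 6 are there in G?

|G| = 12 and 6 | 12, so subgroups of order 6 are possible by Lagrange.
The subgroups of order 6 are: {1, 9, 11, 15, 23, 25}; {1, 5, 9, 13, 17, 25}; {1, 3, 9, 19, 25, 27}.
So G has 3 subgroups of order 6.

3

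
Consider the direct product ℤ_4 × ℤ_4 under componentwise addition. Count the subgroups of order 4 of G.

|G| = 16 and 4 | 16, so subgroups of order 4 are possible by Lagrange.
The subgroups of order 4 are: {(0,0), (0,1), (0,2), (0,3)}; {(0,0), (0,2), (2,0), (2,2)}; {(0,0), (0,2), (2,1), (2,3)}; {(0,0), (1,0), (2,0), (3,0)}; … (7 in all).
So G has 7 subgroups of order 4.

7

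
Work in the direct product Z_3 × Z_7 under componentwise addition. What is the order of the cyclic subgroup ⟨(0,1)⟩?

7

The order of (0,1) in Z_3 × Z_7 is lcm(ord(0) in Z_3, ord(1) in Z_7).
ord(0) = 1 and ord(1) = 7, so |⟨(0,1)⟩| = lcm(1, 7) = 7.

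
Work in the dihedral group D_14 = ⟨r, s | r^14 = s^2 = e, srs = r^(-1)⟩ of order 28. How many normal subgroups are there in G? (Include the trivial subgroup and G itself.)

7

G has 28 subgroups. Checking conjugation-invariance by order — order 1: 1/1 normal; order 2: 1/15 normal; order 4: 0/7 normal; order 7: 1/1 normal; order 14: 3/3 normal; order 28: 1/1 normal.
Total normal subgroups: 7.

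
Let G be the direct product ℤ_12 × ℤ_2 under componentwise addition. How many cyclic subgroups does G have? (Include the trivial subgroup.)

Each element a generates a cyclic subgroup ⟨a⟩; distinct elements may generate the same one (a cyclic group of order d has φ(d) generators).
Cyclic subgroups by order — order 1: 1; order 2: 3; order 3: 1; order 4: 2; order 6: 3; order 12: 2.
Total: 12.

12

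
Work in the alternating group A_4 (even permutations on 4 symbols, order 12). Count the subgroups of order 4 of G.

1

|G| = 12 and 4 | 12, so subgroups of order 4 are possible by Lagrange.
The subgroups of order 4 are: {e, (1 2)(3 4), (1 3)(2 4), (1 4)(2 3)}.
So G has 1 subgroup of order 4.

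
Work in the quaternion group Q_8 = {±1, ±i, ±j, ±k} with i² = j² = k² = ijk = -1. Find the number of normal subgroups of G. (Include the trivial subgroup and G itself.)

G has 6 subgroups. Checking conjugation-invariance by order — order 1: 1/1 normal; order 2: 1/1 normal; order 4: 3/3 normal; order 8: 1/1 normal.
Total normal subgroups: 6.

6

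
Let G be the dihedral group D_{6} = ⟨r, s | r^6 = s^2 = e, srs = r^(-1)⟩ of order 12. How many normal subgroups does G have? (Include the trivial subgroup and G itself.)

7

G has 16 subgroups. Checking conjugation-invariance by order — order 1: 1/1 normal; order 2: 1/7 normal; order 3: 1/1 normal; order 4: 0/3 normal; order 6: 3/3 normal; order 12: 1/1 normal.
Total normal subgroups: 7.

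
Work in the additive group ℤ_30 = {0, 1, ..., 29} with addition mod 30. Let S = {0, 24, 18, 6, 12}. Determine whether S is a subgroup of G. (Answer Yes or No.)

Yes

|S| = 5 divides |G| = 30, consistent with Lagrange.
S contains the identity, every element's inverse is in S, and S is closed under +: it is a subgroup.
In fact S = ⟨18⟩.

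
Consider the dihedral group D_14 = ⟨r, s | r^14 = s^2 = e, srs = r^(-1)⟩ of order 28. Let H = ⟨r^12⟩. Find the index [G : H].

|⟨r^12⟩| = 7 and |G| = 28.
By Lagrange, [G : H] = |G|/|H| = 28/7 = 4.

4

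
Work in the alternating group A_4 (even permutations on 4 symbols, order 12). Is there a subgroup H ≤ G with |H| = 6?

6 | 12, so Lagrange does not rule it out; but checking all subgroups of G, none has order 6.
(A_4 is the standard example that the converse of Lagrange fails.)

No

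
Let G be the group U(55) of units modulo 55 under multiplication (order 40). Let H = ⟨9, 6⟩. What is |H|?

|⟨9⟩| = 10 and |⟨6⟩| = 10, so |H| is a multiple of lcm(10, 10) = 10 and divides |G| = 40.
Closing under the operation: H = {1, 4, 6, 9, 14, 16, 19, 21, 24, 26, 29, 31, 34, 36, 39, 41, 46, 49, 51, 54}, so |H| = 20.

20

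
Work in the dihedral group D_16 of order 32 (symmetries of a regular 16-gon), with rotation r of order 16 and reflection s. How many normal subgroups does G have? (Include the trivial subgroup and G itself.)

G has 36 subgroups. Checking conjugation-invariance by order — order 1: 1/1 normal; order 2: 1/17 normal; order 4: 1/9 normal; order 8: 1/5 normal; order 16: 3/3 normal; order 32: 1/1 normal.
Total normal subgroups: 8.

8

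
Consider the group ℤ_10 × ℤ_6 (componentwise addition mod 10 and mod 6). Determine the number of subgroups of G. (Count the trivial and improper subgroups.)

|G| = 60, so by Lagrange every subgroup order divides 60. Divisors: 1, 2, 3, 4, 5, 6, 10, 12, 15, 20, 30, 60.
Subgroups by order — order 1: 1; order 2: 3; order 3: 1; order 4: 1; order 5: 1; order 6: 3; order 10: 3; order 12: 1; order 15: 1; order 20: 1; order 30: 3; order 60: 1.
Total: 1 + 3 + 1 + 1 + 1 + 3 + 3 + 1 + 1 + 1 + 3 + 1 = 20.

20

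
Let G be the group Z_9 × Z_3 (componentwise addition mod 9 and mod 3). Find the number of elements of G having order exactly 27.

An element (a,b) has order lcm(ord(a), ord(b)); count pairs with lcm equal to 27.
Enumerating gives 0 such elements.

0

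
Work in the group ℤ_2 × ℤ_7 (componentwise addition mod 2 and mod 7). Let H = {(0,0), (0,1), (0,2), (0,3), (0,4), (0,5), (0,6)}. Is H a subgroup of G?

Yes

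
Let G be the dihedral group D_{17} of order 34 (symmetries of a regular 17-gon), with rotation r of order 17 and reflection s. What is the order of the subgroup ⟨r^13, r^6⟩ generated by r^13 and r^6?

|⟨r^13⟩| = 17 and |⟨r^6⟩| = 17, so |H| is a multiple of lcm(17, 17) = 17 and divides |G| = 34.
Closing under the operation: H = {e, r, r^2, r^3, r^4, r^5, r^6, r^7, r^8, r^9, r^10, r^11, r^12, r^13, r^14, r^15, r^16}, so |H| = 17.

17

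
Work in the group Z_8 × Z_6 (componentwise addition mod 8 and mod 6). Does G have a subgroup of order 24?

Yes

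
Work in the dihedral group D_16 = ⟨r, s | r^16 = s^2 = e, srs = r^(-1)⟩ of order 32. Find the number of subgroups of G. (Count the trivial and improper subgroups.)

|G| = 32, so by Lagrange every subgroup order divides 32. Divisors: 1, 2, 4, 8, 16, 32.
Subgroups by order — order 1: 1; order 2: 17; order 4: 9; order 8: 5; order 16: 3; order 32: 1.
Total: 1 + 17 + 9 + 5 + 3 + 1 = 36.

36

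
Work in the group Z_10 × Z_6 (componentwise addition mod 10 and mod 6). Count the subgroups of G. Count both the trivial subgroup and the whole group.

|G| = 60, so by Lagrange every subgroup order divides 60. Divisors: 1, 2, 3, 4, 5, 6, 10, 12, 15, 20, 30, 60.
Subgroups by order — order 1: 1; order 2: 3; order 3: 1; order 4: 1; order 5: 1; order 6: 3; order 10: 3; order 12: 1; order 15: 1; order 20: 1; order 30: 3; order 60: 1.
Total: 1 + 3 + 1 + 1 + 1 + 3 + 3 + 1 + 1 + 1 + 3 + 1 = 20.

20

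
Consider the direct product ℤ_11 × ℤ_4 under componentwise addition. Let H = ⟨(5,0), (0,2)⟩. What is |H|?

22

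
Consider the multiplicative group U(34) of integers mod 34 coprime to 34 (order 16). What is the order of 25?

8

Compute successive powers of 25 mod 34: 25, 13, 19, 33, 9, 21, 15, 1; 25^8 ≡ 1 (mod 34).
So |⟨25⟩| = 8.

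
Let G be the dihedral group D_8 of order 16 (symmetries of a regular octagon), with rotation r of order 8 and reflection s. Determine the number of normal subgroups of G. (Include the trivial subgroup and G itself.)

G has 19 subgroups. Checking conjugation-invariance by order — order 1: 1/1 normal; order 2: 1/9 normal; order 4: 1/5 normal; order 8: 3/3 normal; order 16: 1/1 normal.
Total normal subgroups: 7.

7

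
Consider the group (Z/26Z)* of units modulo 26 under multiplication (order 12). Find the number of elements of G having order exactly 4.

2

The elements of order 4 are: 5, 21.
That's 2.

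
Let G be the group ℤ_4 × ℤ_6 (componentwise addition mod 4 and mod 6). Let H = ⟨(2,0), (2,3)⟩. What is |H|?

|⟨(2,0)⟩| = 2 and |⟨(2,3)⟩| = 2, so |H| is a multiple of lcm(2, 2) = 2 and divides |G| = 24.
Closing under the operation: H = {(0,0), (0,3), (2,0), (2,3)}, so |H| = 4.

4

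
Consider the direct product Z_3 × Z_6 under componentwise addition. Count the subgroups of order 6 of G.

4

|G| = 18 and 6 | 18, so subgroups of order 6 are possible by Lagrange.
The subgroups of order 6 are: {(0,0), (0,1), (0,2), (0,3), (0,4), (0,5)}; {(0,0), (0,3), (1,0), (1,3), (2,0), (2,3)}; {(0,0), (0,3), (1,1), (1,4), (2,2), (2,5)}; {(0,0), (0,3), (1,2), (1,5), (2,1), (2,4)}.
So G has 4 subgroups of order 6.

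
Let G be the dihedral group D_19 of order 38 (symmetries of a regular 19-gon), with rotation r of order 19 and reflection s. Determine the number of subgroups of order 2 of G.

19

|G| = 38 and 2 | 38, so subgroups of order 2 are possible by Lagrange.
The subgroups of order 2 are: {e, r^10s}; {e, r^11s}; {e, r^12s}; {e, r^13s}; … (19 in all).
So G has 19 subgroups of order 2.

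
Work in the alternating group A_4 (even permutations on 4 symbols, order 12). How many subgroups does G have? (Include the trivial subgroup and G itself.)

|G| = 12, so by Lagrange every subgroup order divides 12. Divisors: 1, 2, 3, 4, 6, 12.
Subgroups by order — order 1: 1; order 2: 3; order 3: 4; order 4: 1; order 6: 0; order 12: 1.
Total: 1 + 3 + 4 + 1 + 0 + 1 = 10.

10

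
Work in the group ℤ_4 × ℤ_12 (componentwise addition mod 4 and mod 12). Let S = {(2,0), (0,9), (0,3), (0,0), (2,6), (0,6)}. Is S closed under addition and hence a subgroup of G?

Closure fails: (0,3) + (2,0) = (2,3) ∉ S. So S is not a subgroup.

No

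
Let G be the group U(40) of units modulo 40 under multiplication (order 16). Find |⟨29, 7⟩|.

|⟨29⟩| = 2 and |⟨7⟩| = 4, so |H| is a multiple of lcm(2, 4) = 4 and divides |G| = 16.
Closing under the operation: H = {1, 3, 7, 9, 21, 23, 27, 29}, so |H| = 8.

8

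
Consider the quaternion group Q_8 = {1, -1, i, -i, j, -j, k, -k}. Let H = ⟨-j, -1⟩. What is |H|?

|⟨-j⟩| = 4 and |⟨-1⟩| = 2, so |H| is a multiple of lcm(4, 2) = 4 and divides |G| = 8.
Closing under the operation: H = {1, -1, j, -j}, so |H| = 4.

4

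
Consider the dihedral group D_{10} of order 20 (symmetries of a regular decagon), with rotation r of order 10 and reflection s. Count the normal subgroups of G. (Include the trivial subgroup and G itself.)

7

G has 22 subgroups. Checking conjugation-invariance by order — order 1: 1/1 normal; order 2: 1/11 normal; order 4: 0/5 normal; order 5: 1/1 normal; order 10: 3/3 normal; order 20: 1/1 normal.
Total normal subgroups: 7.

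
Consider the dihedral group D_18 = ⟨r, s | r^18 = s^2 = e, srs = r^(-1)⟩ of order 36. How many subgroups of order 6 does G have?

|G| = 36 and 6 | 36, so subgroups of order 6 are possible by Lagrange.
The subgroups of order 6 are: {e, r^6, r^12, r^4s, r^10s, r^16s}; {e, r^6, r^12, r^5s, r^11s, r^17s}; {e, r^6, r^12, s, r^6s, r^12s}; {e, r^6, r^12, rs, r^7s, r^13s}; … (7 in all).
So G has 7 subgroups of order 6.

7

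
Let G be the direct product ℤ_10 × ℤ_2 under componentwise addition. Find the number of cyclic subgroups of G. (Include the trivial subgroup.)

8

Group the elements of G by the cyclic subgroup they generate; each cyclic subgroup of order d accounts for φ(d) elements.
Cyclic subgroups by order — order 1: 1; order 2: 3; order 5: 1; order 10: 3.
Total: 8.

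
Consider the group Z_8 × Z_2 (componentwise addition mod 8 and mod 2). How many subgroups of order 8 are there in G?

|G| = 16 and 8 | 16, so subgroups of order 8 are possible by Lagrange.
The subgroups of order 8 are: {(0,0), (0,1), (2,0), (2,1), (4,0), (4,1), (6,0), (6,1)}; {(0,0), (1,0), (2,0), (3,0), (4,0), (5,0), (6,0), (7,0)}; {(0,0), (1,1), (2,0), (3,1), (4,0), (5,1), (6,0), (7,1)}.
So G has 3 subgroups of order 8.

3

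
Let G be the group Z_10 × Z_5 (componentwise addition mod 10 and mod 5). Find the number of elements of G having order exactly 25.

0

An element (a,b) has order lcm(ord(a), ord(b)); count pairs with lcm equal to 25.
Enumerating gives 0 such elements.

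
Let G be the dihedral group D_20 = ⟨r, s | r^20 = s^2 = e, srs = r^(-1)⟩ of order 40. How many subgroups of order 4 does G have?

|G| = 40 and 4 | 40, so subgroups of order 4 are possible by Lagrange.
The subgroups of order 4 are: {e, r^10, s, r^10s}; {e, r^10, rs, r^11s}; {e, r^10, r^2s, r^12s}; {e, r^10, r^3s, r^13s}; … (11 in all).
So G has 11 subgroups of order 4.

11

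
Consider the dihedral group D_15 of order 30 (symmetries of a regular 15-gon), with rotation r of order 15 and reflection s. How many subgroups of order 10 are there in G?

|G| = 30 and 10 | 30, so subgroups of order 10 are possible by Lagrange.
The subgroups of order 10 are: {e, r^3, r^6, r^9, r^12, rs, r^4s, r^7s, r^10s, r^13s}; {e, r^3, r^6, r^9, r^12, r^2s, r^5s, r^8s, r^11s, r^14s}; {e, r^3, r^6, r^9, r^12, s, r^3s, r^6s, r^9s, r^12s}.
So G has 3 subgroups of order 10.

3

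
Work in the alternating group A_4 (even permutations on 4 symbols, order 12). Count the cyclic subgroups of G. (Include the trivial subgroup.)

8

Group the elements of G by the cyclic subgroup they generate; each cyclic subgroup of order d accounts for φ(d) elements.
Cyclic subgroups by order — order 1: 1; order 2: 3; order 3: 4.
Total: 8.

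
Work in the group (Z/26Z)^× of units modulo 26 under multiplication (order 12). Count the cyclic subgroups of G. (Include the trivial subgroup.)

6

A cyclic subgroup of order d is generated by each of its φ(d) elements of order d, so the cyclic subgroups of order d number (#elements of order d)/φ(d).
Cyclic subgroups by order — order 1: 1; order 2: 1; order 3: 1; order 4: 1; order 6: 1; order 12: 1.
Total: 6.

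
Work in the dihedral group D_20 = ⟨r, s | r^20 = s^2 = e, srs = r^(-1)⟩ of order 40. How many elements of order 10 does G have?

4

The elements of order 10 are: r^2, r^6, r^14, r^18.
That's 4.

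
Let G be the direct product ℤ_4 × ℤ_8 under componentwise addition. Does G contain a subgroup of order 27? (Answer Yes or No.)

No

27 does not divide |G| = 32, so by Lagrange no subgroup of order 27 exists.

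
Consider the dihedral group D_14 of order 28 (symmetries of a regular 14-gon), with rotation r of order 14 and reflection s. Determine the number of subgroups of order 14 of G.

3

|G| = 28 and 14 | 28, so subgroups of order 14 are possible by Lagrange.
The subgroups of order 14 are: {e, r, r^2, r^3, r^4, r^5, r^6, r^7, r^8, r^9, r^10, r^11, r^12, r^13}; {e, r^2, r^4, r^6, r^8, r^10, r^12, s, r^2s, r^4s, r^6s, r^8s, r^10s, r^12s}; {e, r^2, r^4, r^6, r^8, r^10, r^12, rs, r^3s, r^5s, r^7s, r^9s, r^11s, r^13s}.
So G has 3 subgroups of order 14.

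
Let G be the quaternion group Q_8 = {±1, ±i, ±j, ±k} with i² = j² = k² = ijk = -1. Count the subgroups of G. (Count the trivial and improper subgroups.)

6

|G| = 8, so by Lagrange every subgroup order divides 8. Divisors: 1, 2, 4, 8.
Subgroups by order — order 1: 1; order 2: 1; order 4: 3; order 8: 1.
Total: 1 + 1 + 3 + 1 = 6.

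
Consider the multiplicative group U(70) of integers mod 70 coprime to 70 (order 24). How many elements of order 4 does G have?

4

The elements of order 4 are: 13, 27, 43, 57.
That's 4.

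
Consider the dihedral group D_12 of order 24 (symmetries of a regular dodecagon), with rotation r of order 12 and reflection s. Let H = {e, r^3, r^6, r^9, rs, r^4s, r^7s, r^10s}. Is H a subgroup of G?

Yes

|H| = 8 divides |G| = 24, consistent with Lagrange.
H contains the identity, every element's inverse is in H, and H is closed under ·: it is a subgroup.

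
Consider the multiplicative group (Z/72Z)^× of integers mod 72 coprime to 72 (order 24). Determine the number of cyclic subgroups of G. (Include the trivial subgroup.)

Each element a generates a cyclic subgroup ⟨a⟩; distinct elements may generate the same one (a cyclic group of order d has φ(d) generators).
Cyclic subgroups by order — order 1: 1; order 2: 7; order 3: 1; order 6: 7.
Total: 16.

16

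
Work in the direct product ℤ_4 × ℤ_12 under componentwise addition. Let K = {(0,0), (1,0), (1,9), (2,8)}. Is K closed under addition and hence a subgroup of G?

(1,0) ∈ K but its inverse (3,0) ∉ K, so K is not a subgroup.

No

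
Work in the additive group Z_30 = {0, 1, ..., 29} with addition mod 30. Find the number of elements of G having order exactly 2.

1

In a cyclic group of order 30, the number of elements of order d (for d | 30) is φ(d).
φ(2) = 1.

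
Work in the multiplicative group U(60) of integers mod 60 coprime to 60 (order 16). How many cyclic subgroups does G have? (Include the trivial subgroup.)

12

A cyclic subgroup of order d is generated by each of its φ(d) elements of order d, so the cyclic subgroups of order d number (#elements of order d)/φ(d).
Cyclic subgroups by order — order 1: 1; order 2: 7; order 4: 4.
Total: 12.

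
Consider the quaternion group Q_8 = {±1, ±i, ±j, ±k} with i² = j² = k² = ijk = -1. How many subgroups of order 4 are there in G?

3

|G| = 8 and 4 | 8, so subgroups of order 4 are possible by Lagrange.
The subgroups of order 4 are: {1, -1, i, -i}; {1, -1, j, -j}; {1, -1, k, -k}.
So G has 3 subgroups of order 4.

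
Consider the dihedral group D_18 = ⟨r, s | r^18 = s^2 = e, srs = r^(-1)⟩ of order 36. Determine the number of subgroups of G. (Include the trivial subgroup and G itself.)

|G| = 36, so by Lagrange every subgroup order divides 36. Divisors: 1, 2, 3, 4, 6, 9, 12, 18, 36.
Subgroups by order — order 1: 1; order 2: 19; order 3: 1; order 4: 9; order 6: 7; order 9: 1; order 12: 3; order 18: 3; order 36: 1.
Total: 1 + 19 + 1 + 9 + 7 + 1 + 3 + 3 + 1 = 45.

45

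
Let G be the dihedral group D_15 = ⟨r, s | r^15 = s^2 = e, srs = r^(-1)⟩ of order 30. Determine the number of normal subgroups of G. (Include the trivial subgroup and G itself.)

G has 28 subgroups. Checking conjugation-invariance by order — order 1: 1/1 normal; order 2: 0/15 normal; order 3: 1/1 normal; order 5: 1/1 normal; order 6: 0/5 normal; order 10: 0/3 normal; order 15: 1/1 normal; order 30: 1/1 normal.
Total normal subgroups: 5.

5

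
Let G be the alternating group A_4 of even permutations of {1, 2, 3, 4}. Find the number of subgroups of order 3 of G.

4

|G| = 12 and 3 | 12, so subgroups of order 3 are possible by Lagrange.
The subgroups of order 3 are: {e, (1 2 3), (1 3 2)}; {e, (1 2 4), (1 4 2)}; {e, (1 3 4), (1 4 3)}; {e, (2 3 4), (2 4 3)}.
So G has 4 subgroups of order 3.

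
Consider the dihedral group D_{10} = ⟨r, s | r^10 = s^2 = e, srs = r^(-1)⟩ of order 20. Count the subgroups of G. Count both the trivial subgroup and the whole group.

22

|G| = 20, so by Lagrange every subgroup order divides 20. Divisors: 1, 2, 4, 5, 10, 20.
Subgroups by order — order 1: 1; order 2: 11; order 4: 5; order 5: 1; order 10: 3; order 20: 1.
Total: 1 + 11 + 5 + 1 + 3 + 1 = 22.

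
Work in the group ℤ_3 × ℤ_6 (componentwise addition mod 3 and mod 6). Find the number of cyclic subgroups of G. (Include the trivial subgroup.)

10

A cyclic subgroup of order d is generated by each of its φ(d) elements of order d, so the cyclic subgroups of order d number (#elements of order d)/φ(d).
Cyclic subgroups by order — order 1: 1; order 2: 1; order 3: 4; order 6: 4.
Total: 10.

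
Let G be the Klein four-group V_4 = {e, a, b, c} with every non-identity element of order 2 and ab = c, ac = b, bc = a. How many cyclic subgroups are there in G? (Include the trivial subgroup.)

4

Group the elements of G by the cyclic subgroup they generate; each cyclic subgroup of order d accounts for φ(d) elements.
Cyclic subgroups by order — order 1: 1; order 2: 3.
Total: 4.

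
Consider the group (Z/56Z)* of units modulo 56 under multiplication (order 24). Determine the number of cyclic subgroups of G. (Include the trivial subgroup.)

16

A cyclic subgroup of order d is generated by each of its φ(d) elements of order d, so the cyclic subgroups of order d number (#elements of order d)/φ(d).
Cyclic subgroups by order — order 1: 1; order 2: 7; order 3: 1; order 6: 7.
Total: 16.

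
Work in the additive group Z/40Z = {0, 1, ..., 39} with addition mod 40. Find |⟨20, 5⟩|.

|⟨20⟩| = 2 and |⟨5⟩| = 8, so |H| is a multiple of lcm(2, 8) = 8 and divides |G| = 40.
Closing under the operation: H = {0, 5, 10, 15, 20, 25, 30, 35}, so |H| = 8.

8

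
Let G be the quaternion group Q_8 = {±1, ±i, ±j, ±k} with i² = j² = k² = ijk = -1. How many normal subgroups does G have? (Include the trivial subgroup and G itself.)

6

G has 6 subgroups. Checking conjugation-invariance by order — order 1: 1/1 normal; order 2: 1/1 normal; order 4: 3/3 normal; order 8: 1/1 normal.
Total normal subgroups: 6.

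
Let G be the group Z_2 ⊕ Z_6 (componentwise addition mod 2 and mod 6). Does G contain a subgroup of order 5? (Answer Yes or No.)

5 does not divide |G| = 12, so by Lagrange no subgroup of order 5 exists.

No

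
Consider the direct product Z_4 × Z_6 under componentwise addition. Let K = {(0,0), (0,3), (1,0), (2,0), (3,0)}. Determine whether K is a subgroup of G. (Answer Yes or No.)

|K| = 5 does not divide |G| = 24, so by Lagrange K is not a subgroup.

No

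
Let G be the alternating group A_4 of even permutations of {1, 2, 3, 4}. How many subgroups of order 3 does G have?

4

|G| = 12 and 3 | 12, so subgroups of order 3 are possible by Lagrange.
The subgroups of order 3 are: {e, (1 2 3), (1 3 2)}; {e, (1 2 4), (1 4 2)}; {e, (1 3 4), (1 4 3)}; {e, (2 3 4), (2 4 3)}.
So G has 4 subgroups of order 3.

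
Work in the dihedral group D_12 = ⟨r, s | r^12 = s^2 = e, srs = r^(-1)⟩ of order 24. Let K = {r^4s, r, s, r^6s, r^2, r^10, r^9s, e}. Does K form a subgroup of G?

No

r ∈ K but its inverse r^11 ∉ K, so K is not a subgroup.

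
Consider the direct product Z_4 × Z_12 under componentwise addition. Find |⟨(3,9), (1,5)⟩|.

|⟨(3,9)⟩| = 4 and |⟨(1,5)⟩| = 12, so |H| is a multiple of lcm(4, 12) = 12 and divides |G| = 48.
Closing under the operation: H = {(0,0), (0,2), (0,4), (0,6), (0,8), (0,10), (1,1), (1,3), (1,5), (1,7), (1,9), (1,11), (2,0), (2,2), (2,4), (2,6), (2,8), (2,10), (3,1), (3,3), (3,5), (3,7), (3,9), (3,11)}, so |H| = 24.

24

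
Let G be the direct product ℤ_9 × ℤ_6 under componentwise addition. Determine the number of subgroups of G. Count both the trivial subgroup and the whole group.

20

|G| = 54, so by Lagrange every subgroup order divides 54. Divisors: 1, 2, 3, 6, 9, 18, 27, 54.
Subgroups by order — order 1: 1; order 2: 1; order 3: 4; order 6: 4; order 9: 4; order 18: 4; order 27: 1; order 54: 1.
Total: 1 + 1 + 4 + 4 + 4 + 4 + 1 + 1 = 20.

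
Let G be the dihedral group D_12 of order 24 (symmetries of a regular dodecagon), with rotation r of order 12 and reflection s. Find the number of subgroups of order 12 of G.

3

|G| = 24 and 12 | 24, so subgroups of order 12 are possible by Lagrange.
The subgroups of order 12 are: {e, r, r^2, r^3, r^4, r^5, r^6, r^7, r^8, r^9, r^10, r^11}; {e, r^2, r^4, r^6, r^8, r^10, s, r^2s, r^4s, r^6s, r^8s, r^10s}; {e, r^2, r^4, r^6, r^8, r^10, rs, r^3s, r^5s, r^7s, r^9s, r^11s}.
So G has 3 subgroups of order 12.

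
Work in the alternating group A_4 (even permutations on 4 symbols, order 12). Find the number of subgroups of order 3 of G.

4

|G| = 12 and 3 | 12, so subgroups of order 3 are possible by Lagrange.
The subgroups of order 3 are: {e, (1 2 3), (1 3 2)}; {e, (1 2 4), (1 4 2)}; {e, (1 3 4), (1 4 3)}; {e, (2 3 4), (2 4 3)}.
So G has 4 subgroups of order 3.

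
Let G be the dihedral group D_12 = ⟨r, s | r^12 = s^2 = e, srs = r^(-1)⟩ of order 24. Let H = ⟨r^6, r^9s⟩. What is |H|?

|⟨r^6⟩| = 2 and |⟨r^9s⟩| = 2, so |H| is a multiple of lcm(2, 2) = 2 and divides |G| = 24.
Closing under the operation: H = {e, r^6, r^3s, r^9s}, so |H| = 4.

4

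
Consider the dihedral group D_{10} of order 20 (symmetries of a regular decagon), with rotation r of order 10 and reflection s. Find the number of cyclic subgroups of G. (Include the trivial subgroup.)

Each element a generates a cyclic subgroup ⟨a⟩; distinct elements may generate the same one (a cyclic group of order d has φ(d) generators).
Cyclic subgroups by order — order 1: 1; order 2: 11; order 5: 1; order 10: 1.
Total: 14.

14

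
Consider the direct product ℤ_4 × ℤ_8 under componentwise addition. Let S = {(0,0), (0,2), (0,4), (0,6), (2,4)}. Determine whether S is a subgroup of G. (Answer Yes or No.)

No

|S| = 5 does not divide |G| = 32, so by Lagrange S is not a subgroup.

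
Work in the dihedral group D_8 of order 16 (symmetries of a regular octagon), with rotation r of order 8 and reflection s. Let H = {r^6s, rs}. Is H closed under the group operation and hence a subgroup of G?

No

The identity e ∉ H, so H is not a subgroup.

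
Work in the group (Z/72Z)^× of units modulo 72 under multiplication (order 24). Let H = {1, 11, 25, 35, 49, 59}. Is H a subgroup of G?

|H| = 6 divides |G| = 24, consistent with Lagrange.
H contains the identity, every element's inverse is in H, and H is closed under ·: it is a subgroup.
In fact H = ⟨11⟩.

Yes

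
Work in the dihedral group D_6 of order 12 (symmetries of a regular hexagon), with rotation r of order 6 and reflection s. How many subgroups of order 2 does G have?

|G| = 12 and 2 | 12, so subgroups of order 2 are possible by Lagrange.
The subgroups of order 2 are: {e, r^2s}; {e, r^3}; {e, r^3s}; {e, r^4s}; … (7 in all).
So G has 7 subgroups of order 2.

7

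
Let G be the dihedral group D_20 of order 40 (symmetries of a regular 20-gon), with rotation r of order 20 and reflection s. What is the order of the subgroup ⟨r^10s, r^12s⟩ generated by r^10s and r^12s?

20

|⟨r^10s⟩| = 2 and |⟨r^12s⟩| = 2, so |H| is a multiple of lcm(2, 2) = 2 and divides |G| = 40.
Closing under the operation: H = {e, r^2, r^4, r^6, r^8, r^10, r^12, r^14, r^16, r^18, s, r^2s, r^4s, r^6s, r^8s, r^10s, r^12s, r^14s, r^16s, r^18s}, so |H| = 20.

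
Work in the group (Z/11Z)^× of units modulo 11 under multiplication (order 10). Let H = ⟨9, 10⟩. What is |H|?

|⟨9⟩| = 5 and |⟨10⟩| = 2, so |H| is a multiple of lcm(5, 2) = 10 and divides |G| = 10.
Closing {9, 10} under the group operation gives all of G, so |H| = 10.

10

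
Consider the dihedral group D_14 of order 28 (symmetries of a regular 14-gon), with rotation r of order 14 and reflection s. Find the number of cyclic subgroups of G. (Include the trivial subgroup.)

Each element a generates a cyclic subgroup ⟨a⟩; distinct elements may generate the same one (a cyclic group of order d has φ(d) generators).
Cyclic subgroups by order — order 1: 1; order 2: 15; order 7: 1; order 14: 1.
Total: 18.

18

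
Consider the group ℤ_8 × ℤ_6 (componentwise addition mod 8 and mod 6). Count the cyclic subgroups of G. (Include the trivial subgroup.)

16

Group the elements of G by the cyclic subgroup they generate; each cyclic subgroup of order d accounts for φ(d) elements.
Cyclic subgroups by order — order 1: 1; order 2: 3; order 3: 1; order 4: 2; order 6: 3; order 8: 2; order 12: 2; order 24: 2.
Total: 16.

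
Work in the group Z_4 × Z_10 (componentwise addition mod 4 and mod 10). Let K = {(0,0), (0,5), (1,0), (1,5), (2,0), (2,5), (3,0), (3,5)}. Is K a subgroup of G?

Yes

|K| = 8 divides |G| = 40, consistent with Lagrange.
K contains the identity, every element's inverse is in K, and K is closed under +: it is a subgroup.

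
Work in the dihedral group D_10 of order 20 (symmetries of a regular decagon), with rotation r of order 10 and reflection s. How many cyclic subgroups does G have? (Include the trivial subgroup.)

14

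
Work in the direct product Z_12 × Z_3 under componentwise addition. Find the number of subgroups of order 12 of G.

4

|G| = 36 and 12 | 36, so subgroups of order 12 are possible by Lagrange.
The subgroups of order 12 are: {(0,0), (0,1), (0,2), (3,0), (3,1), (3,2), (6,0), (6,1), (6,2), (9,0), (9,1), (9,2)}; {(0,0), (1,0), (2,0), (3,0), (4,0), (5,0), (6,0), (7,0), (8,0), (9,0), (10,0), (11,0)}; {(0,0), (1,1), (2,2), (3,0), (4,1), (5,2), (6,0), (7,1), (8,2), (9,0), (10,1), (11,2)}; {(0,0), (1,2), (2,1), (3,0), (4,2), (5,1), (6,0), (7,2), (8,1), (9,0), (10,2), (11,1)}.
So G has 4 subgroups of order 12.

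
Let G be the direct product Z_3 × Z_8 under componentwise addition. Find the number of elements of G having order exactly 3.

2

An element (a,b) has order lcm(ord(a), ord(b)); count pairs with lcm equal to 3.
Enumerating gives 2 such elements.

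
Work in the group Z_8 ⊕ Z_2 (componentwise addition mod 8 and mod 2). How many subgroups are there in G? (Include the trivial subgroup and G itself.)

|G| = 16, so by Lagrange every subgroup order divides 16. Divisors: 1, 2, 4, 8, 16.
Subgroups by order — order 1: 1; order 2: 3; order 4: 3; order 8: 3; order 16: 1.
Total: 1 + 3 + 3 + 3 + 1 = 11.

11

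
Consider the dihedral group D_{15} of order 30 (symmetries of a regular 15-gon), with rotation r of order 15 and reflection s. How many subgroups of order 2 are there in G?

15

|G| = 30 and 2 | 30, so subgroups of order 2 are possible by Lagrange.
The subgroups of order 2 are: {e, r^10s}; {e, r^11s}; {e, r^12s}; {e, r^13s}; … (15 in all).
So G has 15 subgroups of order 2.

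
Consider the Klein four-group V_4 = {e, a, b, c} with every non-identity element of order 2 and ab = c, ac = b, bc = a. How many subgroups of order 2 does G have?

|G| = 4 and 2 | 4, so subgroups of order 2 are possible by Lagrange.
The subgroups of order 2 are: {e, a}; {e, b}; {e, c}.
So G has 3 subgroups of order 2.

3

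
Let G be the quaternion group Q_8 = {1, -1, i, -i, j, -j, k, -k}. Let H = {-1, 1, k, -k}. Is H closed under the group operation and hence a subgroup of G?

|H| = 4 divides |G| = 8, consistent with Lagrange.
H contains the identity, every element's inverse is in H, and H is closed under ·: it is a subgroup.
In fact H = ⟨-k⟩.

Yes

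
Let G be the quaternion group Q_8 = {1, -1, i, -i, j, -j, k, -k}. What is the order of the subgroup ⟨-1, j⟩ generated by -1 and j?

4

|⟨-1⟩| = 2 and |⟨j⟩| = 4, so |H| is a multiple of lcm(2, 4) = 4 and divides |G| = 8.
Closing under the operation: H = {1, -1, j, -j}, so |H| = 4.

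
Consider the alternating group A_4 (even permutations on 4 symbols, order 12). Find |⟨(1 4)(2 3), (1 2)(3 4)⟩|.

|⟨(1 4)(2 3)⟩| = 2 and |⟨(1 2)(3 4)⟩| = 2, so |H| is a multiple of lcm(2, 2) = 2 and divides |G| = 12.
Closing under the operation: H = {e, (1 2)(3 4), (1 3)(2 4), (1 4)(2 3)}, so |H| = 4.

4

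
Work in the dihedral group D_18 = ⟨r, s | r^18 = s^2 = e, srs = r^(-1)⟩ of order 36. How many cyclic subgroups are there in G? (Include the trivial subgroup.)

24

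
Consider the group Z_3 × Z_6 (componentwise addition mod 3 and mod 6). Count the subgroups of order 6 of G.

4

|G| = 18 and 6 | 18, so subgroups of order 6 are possible by Lagrange.
The subgroups of order 6 are: {(0,0), (0,1), (0,2), (0,3), (0,4), (0,5)}; {(0,0), (0,3), (1,0), (1,3), (2,0), (2,3)}; {(0,0), (0,3), (1,1), (1,4), (2,2), (2,5)}; {(0,0), (0,3), (1,2), (1,5), (2,1), (2,4)}.
So G has 4 subgroups of order 6.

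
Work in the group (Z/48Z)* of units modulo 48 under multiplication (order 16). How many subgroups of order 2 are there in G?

7

|G| = 16 and 2 | 16, so subgroups of order 2 are possible by Lagrange.
The subgroups of order 2 are: {1, 17}; {1, 23}; {1, 25}; {1, 31}; … (7 in all).
So G has 7 subgroups of order 2.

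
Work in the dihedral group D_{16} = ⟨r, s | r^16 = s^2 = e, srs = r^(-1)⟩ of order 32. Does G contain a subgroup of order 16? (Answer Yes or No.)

Yes

16 | 32. A subgroup of order 16 is {e, r, r^2, r^3, r^4, r^5, r^6, r^7, r^8, r^9, r^10, r^11, r^12, r^13, r^14, r^15}.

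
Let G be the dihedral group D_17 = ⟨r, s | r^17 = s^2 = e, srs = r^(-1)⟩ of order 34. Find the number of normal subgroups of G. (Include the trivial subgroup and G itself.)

G has 20 subgroups. Checking conjugation-invariance by order — order 1: 1/1 normal; order 2: 0/17 normal; order 17: 1/1 normal; order 34: 1/1 normal.
Total normal subgroups: 3.

3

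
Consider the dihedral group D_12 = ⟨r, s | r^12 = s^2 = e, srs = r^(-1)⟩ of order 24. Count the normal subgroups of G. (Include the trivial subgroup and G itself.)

9

G has 34 subgroups. Checking conjugation-invariance by order — order 1: 1/1 normal; order 2: 1/13 normal; order 3: 1/1 normal; order 4: 1/7 normal; order 6: 1/5 normal; order 8: 0/3 normal; order 12: 3/3 normal; order 24: 1/1 normal.
Total normal subgroups: 9.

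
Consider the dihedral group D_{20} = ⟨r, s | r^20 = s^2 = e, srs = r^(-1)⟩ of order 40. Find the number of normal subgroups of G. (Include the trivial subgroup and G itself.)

G has 48 subgroups. Checking conjugation-invariance by order — order 1: 1/1 normal; order 2: 1/21 normal; order 4: 1/11 normal; order 5: 1/1 normal; order 8: 0/5 normal; order 10: 1/5 normal; order 20: 3/3 normal; order 40: 1/1 normal.
Total normal subgroups: 9.

9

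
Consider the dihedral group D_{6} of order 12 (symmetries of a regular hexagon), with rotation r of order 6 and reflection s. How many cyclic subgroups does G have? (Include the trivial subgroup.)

10

A cyclic subgroup of order d is generated by each of its φ(d) elements of order d, so the cyclic subgroups of order d number (#elements of order d)/φ(d).
Cyclic subgroups by order — order 1: 1; order 2: 7; order 3: 1; order 6: 1.
Total: 10.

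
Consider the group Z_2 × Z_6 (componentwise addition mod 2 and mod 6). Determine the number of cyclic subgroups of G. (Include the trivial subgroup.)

8

Each element a generates a cyclic subgroup ⟨a⟩; distinct elements may generate the same one (a cyclic group of order d has φ(d) generators).
Cyclic subgroups by order — order 1: 1; order 2: 3; order 3: 1; order 6: 3.
Total: 8.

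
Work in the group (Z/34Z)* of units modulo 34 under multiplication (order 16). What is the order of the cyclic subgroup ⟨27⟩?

Compute successive powers of 27 mod 34: 27, 15, 31, 21, 23, 9, 5, 33, …; 27^16 ≡ 1 (mod 34).
So |⟨27⟩| = 16.

16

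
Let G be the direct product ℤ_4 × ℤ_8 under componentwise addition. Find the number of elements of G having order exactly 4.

12

An element (a,b) has order lcm(ord(a), ord(b)); count pairs with lcm equal to 4.
Enumerating gives 12 such elements.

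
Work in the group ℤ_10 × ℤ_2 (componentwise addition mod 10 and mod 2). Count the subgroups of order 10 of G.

3

|G| = 20 and 10 | 20, so subgroups of order 10 are possible by Lagrange.
The subgroups of order 10 are: {(0,0), (0,1), (2,0), (2,1), (4,0), (4,1), (6,0), (6,1), (8,0), (8,1)}; {(0,0), (1,0), (2,0), (3,0), (4,0), (5,0), (6,0), (7,0), (8,0), (9,0)}; {(0,0), (1,1), (2,0), (3,1), (4,0), (5,1), (6,0), (7,1), (8,0), (9,1)}.
So G has 3 subgroups of order 10.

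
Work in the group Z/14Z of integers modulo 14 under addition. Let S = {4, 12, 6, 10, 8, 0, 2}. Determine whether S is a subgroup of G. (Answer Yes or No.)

|S| = 7 divides |G| = 14, consistent with Lagrange.
S contains the identity, every element's inverse is in S, and S is closed under +: it is a subgroup.
In fact S = ⟨2⟩.

Yes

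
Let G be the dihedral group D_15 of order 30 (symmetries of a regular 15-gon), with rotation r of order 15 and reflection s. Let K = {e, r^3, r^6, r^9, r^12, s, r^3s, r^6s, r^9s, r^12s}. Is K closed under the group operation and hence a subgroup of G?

|K| = 10 divides |G| = 30, consistent with Lagrange.
K contains the identity, every element's inverse is in K, and K is closed under ·: it is a subgroup.

Yes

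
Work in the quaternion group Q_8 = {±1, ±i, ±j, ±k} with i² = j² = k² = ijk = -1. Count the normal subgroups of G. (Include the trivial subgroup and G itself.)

6

G has 6 subgroups. Checking conjugation-invariance by order — order 1: 1/1 normal; order 2: 1/1 normal; order 4: 3/3 normal; order 8: 1/1 normal.
Total normal subgroups: 6.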